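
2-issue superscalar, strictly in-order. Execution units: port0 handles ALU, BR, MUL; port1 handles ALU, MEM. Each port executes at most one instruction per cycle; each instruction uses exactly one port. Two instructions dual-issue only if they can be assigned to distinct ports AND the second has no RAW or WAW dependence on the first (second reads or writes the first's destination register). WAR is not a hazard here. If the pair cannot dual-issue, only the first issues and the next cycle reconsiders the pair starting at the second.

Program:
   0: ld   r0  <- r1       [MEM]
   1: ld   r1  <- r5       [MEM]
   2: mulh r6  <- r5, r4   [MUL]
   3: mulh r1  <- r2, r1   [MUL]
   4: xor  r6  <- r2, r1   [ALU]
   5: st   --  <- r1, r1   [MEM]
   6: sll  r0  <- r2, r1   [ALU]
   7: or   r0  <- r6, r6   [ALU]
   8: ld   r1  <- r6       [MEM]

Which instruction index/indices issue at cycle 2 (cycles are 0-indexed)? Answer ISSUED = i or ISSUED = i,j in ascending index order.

ISSUED = 3

  cy0 -> i0 (ld) no-port MEM/MEM
  cy1 -> i1,i2 (ld/mulh) 2-wide
  cy2 -> i3 (mulh) RAW r1
  cy3 -> i4,i5 (xor/st) 2-wide
  cy4 -> i6 (sll) WAW r0
  cy5 -> i7,i8 (or/ld) 2-wide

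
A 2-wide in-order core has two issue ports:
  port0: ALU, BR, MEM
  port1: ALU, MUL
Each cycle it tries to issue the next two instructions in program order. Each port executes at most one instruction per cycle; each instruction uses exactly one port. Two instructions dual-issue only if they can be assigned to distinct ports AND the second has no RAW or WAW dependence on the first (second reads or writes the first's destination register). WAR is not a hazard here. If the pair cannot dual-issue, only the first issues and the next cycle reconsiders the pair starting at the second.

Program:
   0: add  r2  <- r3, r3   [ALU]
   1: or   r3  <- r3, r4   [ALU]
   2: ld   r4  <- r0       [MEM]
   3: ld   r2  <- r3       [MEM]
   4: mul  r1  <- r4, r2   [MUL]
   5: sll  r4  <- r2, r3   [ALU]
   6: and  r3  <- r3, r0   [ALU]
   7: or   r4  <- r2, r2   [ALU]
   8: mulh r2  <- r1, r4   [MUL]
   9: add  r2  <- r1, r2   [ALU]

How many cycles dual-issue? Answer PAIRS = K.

0. add.ALU or.ALU @i0/i1  | pair
1. ld.MEM @i2  | no-port MEM/MEM
2. ld.MEM @i3  | RAW r2
3. mul.MUL sll.ALU @i4/i5  | pair
4. and.ALU or.ALU @i6/i7  | pair
5. mulh.MUL @i8  | RAW+WAW r2
6. add.ALU @i9  | tail

PAIRS = 3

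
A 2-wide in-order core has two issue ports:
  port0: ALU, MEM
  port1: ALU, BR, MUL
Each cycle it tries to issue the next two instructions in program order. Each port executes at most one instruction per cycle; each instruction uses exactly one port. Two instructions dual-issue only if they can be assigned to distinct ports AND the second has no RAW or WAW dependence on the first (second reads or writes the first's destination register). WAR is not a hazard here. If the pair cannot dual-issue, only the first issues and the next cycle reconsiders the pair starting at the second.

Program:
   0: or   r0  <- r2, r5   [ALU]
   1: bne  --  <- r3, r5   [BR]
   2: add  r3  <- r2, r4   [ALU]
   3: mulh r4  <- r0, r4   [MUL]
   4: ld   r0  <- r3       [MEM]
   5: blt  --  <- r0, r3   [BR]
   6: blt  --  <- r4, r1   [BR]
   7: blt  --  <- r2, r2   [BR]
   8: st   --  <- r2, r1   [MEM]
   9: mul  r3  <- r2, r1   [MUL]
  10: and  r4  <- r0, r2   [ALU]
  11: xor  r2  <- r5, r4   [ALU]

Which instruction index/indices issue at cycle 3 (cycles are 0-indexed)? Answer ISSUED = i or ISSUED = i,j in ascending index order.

0. or/bne @i0&i1  | 2-wide
1. add/mulh @i2&i3  | 2-wide
2. ld @i4  | RAW r0
3. blt @i5  | no-port BR/BR
4. blt @i6  | no-port BR/BR
5. blt/st @i7&i8  | 2-wide
6. mul/and @i9&i10  | 2-wide
7. xor @i11  | tail

ISSUED = 5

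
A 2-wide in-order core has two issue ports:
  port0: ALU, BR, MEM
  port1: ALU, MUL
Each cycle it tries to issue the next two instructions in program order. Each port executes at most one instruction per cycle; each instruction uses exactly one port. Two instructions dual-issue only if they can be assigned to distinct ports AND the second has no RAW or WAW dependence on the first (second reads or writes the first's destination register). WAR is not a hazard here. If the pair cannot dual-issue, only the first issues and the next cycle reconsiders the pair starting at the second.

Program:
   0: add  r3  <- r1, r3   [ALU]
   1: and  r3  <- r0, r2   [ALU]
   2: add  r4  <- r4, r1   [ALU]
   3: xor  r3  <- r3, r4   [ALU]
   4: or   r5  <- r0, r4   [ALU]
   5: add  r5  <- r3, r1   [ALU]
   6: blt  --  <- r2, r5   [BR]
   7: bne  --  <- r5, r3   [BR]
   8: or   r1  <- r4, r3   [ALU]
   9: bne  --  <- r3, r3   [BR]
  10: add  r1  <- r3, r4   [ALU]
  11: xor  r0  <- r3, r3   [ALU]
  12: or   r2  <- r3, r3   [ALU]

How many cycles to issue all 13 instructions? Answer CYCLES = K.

CYCLES = 8

  cy0 -> i0 (add.ALU) WAW r3
  cy1 -> i1/i2 (and.ALU+add.ALU) dual
  cy2 -> i3/i4 (xor.ALU+or.ALU) dual
  cy3 -> i5 (add.ALU) RAW r5
  cy4 -> i6 (blt.BR) no-port BR/BR
  cy5 -> i7/i8 (bne.BR+or.ALU) dual
  cy6 -> i9/i10 (bne.BR+add.ALU) dual
  cy7 -> i11/i12 (xor.ALU+or.ALU) dual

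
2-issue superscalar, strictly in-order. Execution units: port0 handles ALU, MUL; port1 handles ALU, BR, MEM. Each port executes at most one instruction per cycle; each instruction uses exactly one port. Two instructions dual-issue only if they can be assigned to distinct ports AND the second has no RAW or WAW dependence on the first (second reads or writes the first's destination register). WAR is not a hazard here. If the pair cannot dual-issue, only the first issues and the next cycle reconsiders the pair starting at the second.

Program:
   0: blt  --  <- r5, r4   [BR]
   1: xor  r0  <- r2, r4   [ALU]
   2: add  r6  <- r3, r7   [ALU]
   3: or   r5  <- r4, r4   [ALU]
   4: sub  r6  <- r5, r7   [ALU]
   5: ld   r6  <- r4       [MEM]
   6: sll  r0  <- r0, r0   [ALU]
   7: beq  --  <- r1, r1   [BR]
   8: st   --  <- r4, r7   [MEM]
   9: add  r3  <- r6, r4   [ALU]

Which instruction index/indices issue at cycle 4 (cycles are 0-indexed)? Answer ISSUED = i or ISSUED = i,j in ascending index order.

ISSUED = 7

#0 head=0: blt xor i0/i1 2-wide
#1 head=2: add or i2/i3 2-wide
#2 head=4: sub i4 WAW r6
#3 head=5: ld sll i5/i6 2-wide
#4 head=7: beq i7 no-port BR/MEM
#5 head=8: st add i8/i9 2-wide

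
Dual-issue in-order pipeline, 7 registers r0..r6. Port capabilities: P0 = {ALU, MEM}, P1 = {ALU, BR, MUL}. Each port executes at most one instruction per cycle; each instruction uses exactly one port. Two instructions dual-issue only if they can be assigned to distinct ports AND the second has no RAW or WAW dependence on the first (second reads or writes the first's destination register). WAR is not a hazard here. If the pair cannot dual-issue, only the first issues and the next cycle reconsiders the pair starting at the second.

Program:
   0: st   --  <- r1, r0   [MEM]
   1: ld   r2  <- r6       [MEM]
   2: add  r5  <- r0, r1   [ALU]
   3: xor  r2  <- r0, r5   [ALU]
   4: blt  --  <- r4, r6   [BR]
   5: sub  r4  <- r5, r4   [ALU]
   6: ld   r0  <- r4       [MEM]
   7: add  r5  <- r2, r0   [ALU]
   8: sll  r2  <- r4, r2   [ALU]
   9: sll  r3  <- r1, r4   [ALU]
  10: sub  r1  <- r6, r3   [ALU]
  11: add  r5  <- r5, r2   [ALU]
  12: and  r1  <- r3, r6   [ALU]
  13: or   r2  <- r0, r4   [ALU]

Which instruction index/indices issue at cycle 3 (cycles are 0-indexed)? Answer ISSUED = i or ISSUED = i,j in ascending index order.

ISSUED = 5

0. st @i0  | no-port MEM/MEM
1. ld;add @i1,i2  | dual
2. xor;blt @i3,i4  | dual
3. sub @i5  | RAW r4
4. ld @i6  | RAW r0
5. add;sll @i7,i8  | dual
6. sll @i9  | RAW r3
7. sub;add @i10,i11  | dual
8. and;or @i12,i13  | dual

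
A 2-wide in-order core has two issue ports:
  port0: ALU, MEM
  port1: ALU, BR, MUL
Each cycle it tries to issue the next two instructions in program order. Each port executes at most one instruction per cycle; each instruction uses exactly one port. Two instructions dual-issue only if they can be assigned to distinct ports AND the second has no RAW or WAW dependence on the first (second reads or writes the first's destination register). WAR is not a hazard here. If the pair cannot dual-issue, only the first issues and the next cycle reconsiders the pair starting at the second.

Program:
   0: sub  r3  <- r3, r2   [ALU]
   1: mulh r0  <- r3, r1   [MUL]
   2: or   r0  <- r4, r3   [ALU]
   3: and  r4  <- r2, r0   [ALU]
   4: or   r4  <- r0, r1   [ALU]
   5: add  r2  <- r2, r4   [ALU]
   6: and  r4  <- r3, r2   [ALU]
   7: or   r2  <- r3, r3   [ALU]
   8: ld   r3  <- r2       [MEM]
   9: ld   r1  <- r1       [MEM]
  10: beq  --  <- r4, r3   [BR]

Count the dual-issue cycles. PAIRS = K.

PAIRS = 2

#0 head=0: sub.ALU i0 RAW r3
#1 head=1: mulh.MUL i1 WAW r0
#2 head=2: or.ALU i2 RAW r0
#3 head=3: and.ALU i3 WAW r4
#4 head=4: or.ALU i4 RAW r4
#5 head=5: add.ALU i5 RAW r2
#6 head=6: and.ALU+or.ALU i6/i7 2-wide
#7 head=8: ld.MEM i8 no-port MEM/MEM
#8 head=9: ld.MEM+beq.BR i9/i10 2-wide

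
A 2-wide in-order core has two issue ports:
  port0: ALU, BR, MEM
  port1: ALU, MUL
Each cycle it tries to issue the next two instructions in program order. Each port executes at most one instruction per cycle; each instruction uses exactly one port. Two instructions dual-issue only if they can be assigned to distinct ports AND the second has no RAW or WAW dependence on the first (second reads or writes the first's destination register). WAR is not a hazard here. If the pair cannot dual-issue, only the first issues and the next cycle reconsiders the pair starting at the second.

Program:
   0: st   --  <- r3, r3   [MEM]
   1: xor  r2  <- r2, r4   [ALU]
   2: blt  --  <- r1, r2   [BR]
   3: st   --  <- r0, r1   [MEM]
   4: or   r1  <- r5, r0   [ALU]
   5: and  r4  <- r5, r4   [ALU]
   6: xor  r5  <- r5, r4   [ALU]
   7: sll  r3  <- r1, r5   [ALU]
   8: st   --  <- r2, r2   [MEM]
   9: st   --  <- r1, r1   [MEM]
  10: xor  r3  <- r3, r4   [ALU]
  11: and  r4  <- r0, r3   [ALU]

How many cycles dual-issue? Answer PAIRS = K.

#0 head=0: st xor i0+i1 dual
#1 head=2: blt i2 no-port BR/MEM
#2 head=3: st or i3+i4 dual
#3 head=5: and i5 RAW r4
#4 head=6: xor i6 RAW r5
#5 head=7: sll st i7+i8 dual
#6 head=9: st xor i9+i10 dual
#7 head=11: and i11 tail

PAIRS = 4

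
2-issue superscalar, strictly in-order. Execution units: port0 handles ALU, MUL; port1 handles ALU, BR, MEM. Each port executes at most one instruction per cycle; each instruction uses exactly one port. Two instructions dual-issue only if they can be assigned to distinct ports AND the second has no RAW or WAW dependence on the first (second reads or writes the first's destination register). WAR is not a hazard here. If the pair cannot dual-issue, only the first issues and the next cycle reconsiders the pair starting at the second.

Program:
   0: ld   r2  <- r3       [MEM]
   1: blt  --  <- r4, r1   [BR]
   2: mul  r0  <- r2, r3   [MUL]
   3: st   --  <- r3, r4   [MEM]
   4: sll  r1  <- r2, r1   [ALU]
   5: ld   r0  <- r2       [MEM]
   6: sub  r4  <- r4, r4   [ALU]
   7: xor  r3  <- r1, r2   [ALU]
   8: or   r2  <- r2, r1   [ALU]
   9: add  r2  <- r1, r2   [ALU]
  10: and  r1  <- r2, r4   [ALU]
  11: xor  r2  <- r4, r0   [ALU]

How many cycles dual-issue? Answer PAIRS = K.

#0 head=0: ld i0 no-port MEM/BR
#1 head=1: blt/mul i1+i2 dual
#2 head=3: st/sll i3+i4 dual
#3 head=5: ld/sub i5+i6 dual
#4 head=7: xor/or i7+i8 dual
#5 head=9: add i9 RAW r2
#6 head=10: and/xor i10+i11 dual

PAIRS = 5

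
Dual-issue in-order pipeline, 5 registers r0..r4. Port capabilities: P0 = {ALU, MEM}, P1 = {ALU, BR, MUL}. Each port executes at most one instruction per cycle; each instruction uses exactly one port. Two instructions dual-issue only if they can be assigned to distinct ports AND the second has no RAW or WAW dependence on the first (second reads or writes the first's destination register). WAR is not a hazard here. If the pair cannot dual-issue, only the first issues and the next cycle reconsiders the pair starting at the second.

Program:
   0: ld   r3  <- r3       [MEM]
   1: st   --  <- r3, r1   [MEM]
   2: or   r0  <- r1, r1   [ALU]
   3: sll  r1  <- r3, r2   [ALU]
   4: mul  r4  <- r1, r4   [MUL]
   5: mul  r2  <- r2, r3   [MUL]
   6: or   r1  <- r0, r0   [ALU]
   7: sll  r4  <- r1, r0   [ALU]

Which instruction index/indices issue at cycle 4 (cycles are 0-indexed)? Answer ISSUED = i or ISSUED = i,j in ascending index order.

ISSUED = 5,6

c0: i0 ld  no-port MEM/MEM
c1: i1/i2 st or  dual
c2: i3 sll  RAW r1
c3: i4 mul  no-port MUL/MUL
c4: i5/i6 mul or  dual
c5: i7 sll  tail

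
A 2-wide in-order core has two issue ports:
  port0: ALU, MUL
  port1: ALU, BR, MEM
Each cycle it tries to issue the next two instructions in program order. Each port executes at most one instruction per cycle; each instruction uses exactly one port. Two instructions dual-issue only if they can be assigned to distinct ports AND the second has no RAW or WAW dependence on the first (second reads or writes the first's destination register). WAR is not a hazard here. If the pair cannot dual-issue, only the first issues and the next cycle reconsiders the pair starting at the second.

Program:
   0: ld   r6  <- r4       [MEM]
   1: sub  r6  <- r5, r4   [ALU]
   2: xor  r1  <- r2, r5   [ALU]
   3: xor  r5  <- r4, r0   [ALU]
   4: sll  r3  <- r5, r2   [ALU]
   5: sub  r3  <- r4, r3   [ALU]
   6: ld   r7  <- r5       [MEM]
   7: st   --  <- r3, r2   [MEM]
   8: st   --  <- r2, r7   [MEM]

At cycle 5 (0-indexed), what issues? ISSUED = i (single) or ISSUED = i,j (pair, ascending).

ISSUED = 7

#0 head=0: ld.MEM i0 WAW r6
#1 head=1: sub.ALU+xor.ALU i1,i2 pair
#2 head=3: xor.ALU i3 RAW r5
#3 head=4: sll.ALU i4 RAW+WAW r3
#4 head=5: sub.ALU+ld.MEM i5,i6 pair
#5 head=7: st.MEM i7 no-port MEM/MEM
#6 head=8: st.MEM i8 tail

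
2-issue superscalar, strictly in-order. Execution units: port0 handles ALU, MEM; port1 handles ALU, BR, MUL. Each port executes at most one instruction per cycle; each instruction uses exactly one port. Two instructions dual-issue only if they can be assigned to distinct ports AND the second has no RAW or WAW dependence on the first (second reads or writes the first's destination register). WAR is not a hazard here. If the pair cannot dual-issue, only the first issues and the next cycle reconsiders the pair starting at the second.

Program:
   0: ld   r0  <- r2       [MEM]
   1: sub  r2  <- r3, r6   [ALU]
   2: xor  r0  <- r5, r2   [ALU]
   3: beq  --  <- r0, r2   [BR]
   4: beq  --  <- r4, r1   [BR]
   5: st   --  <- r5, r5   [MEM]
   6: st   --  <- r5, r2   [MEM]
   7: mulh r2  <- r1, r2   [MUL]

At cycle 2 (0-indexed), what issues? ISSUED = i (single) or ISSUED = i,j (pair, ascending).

0. ld;sub @i0&i1  | dual
1. xor @i2  | RAW r0
2. beq @i3  | no-port BR/BR
3. beq;st @i4&i5  | dual
4. st;mulh @i6&i7  | dual

ISSUED = 3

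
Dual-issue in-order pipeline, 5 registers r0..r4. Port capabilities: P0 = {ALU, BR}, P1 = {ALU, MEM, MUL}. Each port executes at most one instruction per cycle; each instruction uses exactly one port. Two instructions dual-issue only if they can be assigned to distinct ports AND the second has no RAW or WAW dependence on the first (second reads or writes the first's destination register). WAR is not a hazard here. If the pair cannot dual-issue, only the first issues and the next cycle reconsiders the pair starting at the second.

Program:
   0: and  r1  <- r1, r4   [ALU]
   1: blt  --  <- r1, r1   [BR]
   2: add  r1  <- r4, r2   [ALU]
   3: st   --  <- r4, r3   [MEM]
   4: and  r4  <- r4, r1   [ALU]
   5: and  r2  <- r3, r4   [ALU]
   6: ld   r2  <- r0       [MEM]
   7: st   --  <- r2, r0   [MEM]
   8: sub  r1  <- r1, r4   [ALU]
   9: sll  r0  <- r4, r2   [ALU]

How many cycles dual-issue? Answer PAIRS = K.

t=0 i0:and.ALU ; RAW r1
t=1 i1,i2:blt.BR add.ALU ; 2-wide
t=2 i3,i4:st.MEM and.ALU ; 2-wide
t=3 i5:and.ALU ; WAW r2
t=4 i6:ld.MEM ; no-port MEM/MEM
t=5 i7,i8:st.MEM sub.ALU ; 2-wide
t=6 i9:sll.ALU ; tail

PAIRS = 3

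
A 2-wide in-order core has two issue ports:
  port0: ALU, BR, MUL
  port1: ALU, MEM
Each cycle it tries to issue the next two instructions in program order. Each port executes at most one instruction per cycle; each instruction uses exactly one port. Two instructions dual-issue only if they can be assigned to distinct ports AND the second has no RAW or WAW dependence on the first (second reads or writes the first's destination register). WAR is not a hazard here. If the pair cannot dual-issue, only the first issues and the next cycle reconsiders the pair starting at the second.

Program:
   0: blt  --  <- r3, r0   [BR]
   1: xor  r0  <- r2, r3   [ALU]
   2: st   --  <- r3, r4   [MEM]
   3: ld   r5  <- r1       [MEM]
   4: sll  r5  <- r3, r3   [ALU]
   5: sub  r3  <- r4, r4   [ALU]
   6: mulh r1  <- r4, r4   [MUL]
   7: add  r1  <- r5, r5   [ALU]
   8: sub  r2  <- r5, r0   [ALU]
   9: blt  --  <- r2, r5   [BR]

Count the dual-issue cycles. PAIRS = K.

[0] i0&i1  blt.BR;xor.ALU  -- pair
[1] i2  st.MEM  -- no-port MEM/MEM
[2] i3  ld.MEM  -- WAW r5
[3] i4&i5  sll.ALU;sub.ALU  -- pair
[4] i6  mulh.MUL  -- WAW r1
[5] i7&i8  add.ALU;sub.ALU  -- pair
[6] i9  blt.BR  -- tail

PAIRS = 3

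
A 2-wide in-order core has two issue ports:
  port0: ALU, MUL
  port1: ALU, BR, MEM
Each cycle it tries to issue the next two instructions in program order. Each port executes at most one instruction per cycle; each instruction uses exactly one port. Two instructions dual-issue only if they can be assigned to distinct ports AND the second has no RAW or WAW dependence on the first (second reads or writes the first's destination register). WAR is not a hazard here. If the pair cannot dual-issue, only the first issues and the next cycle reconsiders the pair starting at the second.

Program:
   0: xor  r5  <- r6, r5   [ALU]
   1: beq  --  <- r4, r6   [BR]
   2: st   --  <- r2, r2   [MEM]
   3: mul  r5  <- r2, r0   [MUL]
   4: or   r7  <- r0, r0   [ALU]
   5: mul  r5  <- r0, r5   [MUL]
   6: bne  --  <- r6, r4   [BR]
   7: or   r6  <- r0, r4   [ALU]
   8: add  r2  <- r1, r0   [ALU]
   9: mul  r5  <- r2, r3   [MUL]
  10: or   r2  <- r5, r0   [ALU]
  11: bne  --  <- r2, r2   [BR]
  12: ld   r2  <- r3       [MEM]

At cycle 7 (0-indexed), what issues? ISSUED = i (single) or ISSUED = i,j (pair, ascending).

ISSUED = 11

t=0 i0&i1:xor.ALU beq.BR ; pair
t=1 i2&i3:st.MEM mul.MUL ; pair
t=2 i4&i5:or.ALU mul.MUL ; pair
t=3 i6&i7:bne.BR or.ALU ; pair
t=4 i8:add.ALU ; RAW r2
t=5 i9:mul.MUL ; RAW r5
t=6 i10:or.ALU ; RAW r2
t=7 i11:bne.BR ; no-port BR/MEM
t=8 i12:ld.MEM ; tail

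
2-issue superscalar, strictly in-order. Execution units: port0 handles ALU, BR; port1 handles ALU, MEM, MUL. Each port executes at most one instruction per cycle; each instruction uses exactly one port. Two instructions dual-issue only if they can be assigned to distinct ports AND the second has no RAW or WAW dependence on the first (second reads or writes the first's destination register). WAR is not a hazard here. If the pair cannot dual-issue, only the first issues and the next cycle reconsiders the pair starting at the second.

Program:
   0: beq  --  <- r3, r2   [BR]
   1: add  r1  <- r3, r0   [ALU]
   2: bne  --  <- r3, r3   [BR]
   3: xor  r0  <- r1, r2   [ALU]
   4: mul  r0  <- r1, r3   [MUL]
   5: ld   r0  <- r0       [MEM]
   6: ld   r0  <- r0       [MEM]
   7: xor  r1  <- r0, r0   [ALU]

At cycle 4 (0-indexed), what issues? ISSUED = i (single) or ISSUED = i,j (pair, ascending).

  cy0 -> i0,i1 (beq.BR+add.ALU) dual
  cy1 -> i2,i3 (bne.BR+xor.ALU) dual
  cy2 -> i4 (mul.MUL) no-port MUL/MEM
  cy3 -> i5 (ld.MEM) no-port MEM/MEM
  cy4 -> i6 (ld.MEM) RAW r0
  cy5 -> i7 (xor.ALU) tail

ISSUED = 6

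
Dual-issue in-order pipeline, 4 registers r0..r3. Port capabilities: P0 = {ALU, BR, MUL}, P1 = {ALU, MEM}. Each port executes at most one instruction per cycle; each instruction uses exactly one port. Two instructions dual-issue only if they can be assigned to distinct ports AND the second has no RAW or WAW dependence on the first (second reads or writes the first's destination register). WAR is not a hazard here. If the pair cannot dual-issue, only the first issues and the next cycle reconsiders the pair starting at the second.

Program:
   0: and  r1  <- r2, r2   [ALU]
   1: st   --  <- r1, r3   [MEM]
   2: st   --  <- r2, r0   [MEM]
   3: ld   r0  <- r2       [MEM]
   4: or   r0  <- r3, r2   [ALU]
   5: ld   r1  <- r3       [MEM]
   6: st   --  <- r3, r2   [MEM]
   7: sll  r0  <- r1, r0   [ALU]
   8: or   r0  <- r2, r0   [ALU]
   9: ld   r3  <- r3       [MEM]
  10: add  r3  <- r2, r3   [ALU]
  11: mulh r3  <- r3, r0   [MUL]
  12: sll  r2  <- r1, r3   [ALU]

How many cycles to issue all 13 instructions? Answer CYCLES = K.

CYCLES = 10

t=0 i0:and.ALU ; RAW r1
t=1 i1:st.MEM ; no-port MEM/MEM
t=2 i2:st.MEM ; no-port MEM/MEM
t=3 i3:ld.MEM ; WAW r0
t=4 i4/i5:or.ALU/ld.MEM ; dual
t=5 i6/i7:st.MEM/sll.ALU ; dual
t=6 i8/i9:or.ALU/ld.MEM ; dual
t=7 i10:add.ALU ; RAW+WAW r3
t=8 i11:mulh.MUL ; RAW r3
t=9 i12:sll.ALU ; tail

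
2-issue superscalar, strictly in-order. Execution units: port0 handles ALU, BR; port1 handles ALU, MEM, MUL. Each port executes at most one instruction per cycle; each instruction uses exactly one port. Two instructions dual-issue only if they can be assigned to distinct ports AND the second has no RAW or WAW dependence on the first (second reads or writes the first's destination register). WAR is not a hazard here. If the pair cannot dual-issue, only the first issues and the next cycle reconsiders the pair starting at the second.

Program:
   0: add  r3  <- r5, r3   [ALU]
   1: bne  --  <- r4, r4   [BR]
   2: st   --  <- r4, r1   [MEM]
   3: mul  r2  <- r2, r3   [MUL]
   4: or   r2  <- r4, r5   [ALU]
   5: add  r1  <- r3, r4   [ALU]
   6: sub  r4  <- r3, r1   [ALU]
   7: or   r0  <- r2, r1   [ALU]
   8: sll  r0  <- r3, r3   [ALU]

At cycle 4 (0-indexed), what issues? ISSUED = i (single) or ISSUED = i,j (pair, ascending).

0. add.ALU bne.BR @i0+i1  | 2-wide
1. st.MEM @i2  | no-port MEM/MUL
2. mul.MUL @i3  | WAW r2
3. or.ALU add.ALU @i4+i5  | 2-wide
4. sub.ALU or.ALU @i6+i7  | 2-wide
5. sll.ALU @i8  | tail

ISSUED = 6,7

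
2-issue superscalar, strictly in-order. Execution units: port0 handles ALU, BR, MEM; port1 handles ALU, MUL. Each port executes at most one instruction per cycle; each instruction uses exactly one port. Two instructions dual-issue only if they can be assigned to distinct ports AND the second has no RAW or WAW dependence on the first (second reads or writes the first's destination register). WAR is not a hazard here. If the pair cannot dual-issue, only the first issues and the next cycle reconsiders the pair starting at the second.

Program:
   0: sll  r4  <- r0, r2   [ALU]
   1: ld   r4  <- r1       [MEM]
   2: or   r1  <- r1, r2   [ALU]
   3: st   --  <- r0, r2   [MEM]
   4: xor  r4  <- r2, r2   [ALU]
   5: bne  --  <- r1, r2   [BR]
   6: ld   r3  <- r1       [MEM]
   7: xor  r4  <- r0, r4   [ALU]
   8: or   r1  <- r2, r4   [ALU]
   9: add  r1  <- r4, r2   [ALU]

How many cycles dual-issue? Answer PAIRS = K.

PAIRS = 3

c0: i0 sll  WAW r4
c1: i1&i2 ld or  pair
c2: i3&i4 st xor  pair
c3: i5 bne  no-port BR/MEM
c4: i6&i7 ld xor  pair
c5: i8 or  WAW r1
c6: i9 add  tail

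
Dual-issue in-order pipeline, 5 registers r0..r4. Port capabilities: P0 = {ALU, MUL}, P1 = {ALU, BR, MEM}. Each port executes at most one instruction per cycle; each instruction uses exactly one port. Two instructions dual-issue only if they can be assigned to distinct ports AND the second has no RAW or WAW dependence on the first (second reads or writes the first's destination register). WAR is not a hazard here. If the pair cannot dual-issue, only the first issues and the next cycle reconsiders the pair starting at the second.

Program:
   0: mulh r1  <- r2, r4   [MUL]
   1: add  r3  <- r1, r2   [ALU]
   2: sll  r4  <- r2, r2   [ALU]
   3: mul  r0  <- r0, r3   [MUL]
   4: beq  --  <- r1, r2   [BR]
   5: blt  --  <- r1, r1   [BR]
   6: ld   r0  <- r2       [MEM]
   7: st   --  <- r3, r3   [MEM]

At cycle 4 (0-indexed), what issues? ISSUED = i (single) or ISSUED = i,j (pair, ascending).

#0 head=0: mulh.MUL i0 RAW r1
#1 head=1: add.ALU sll.ALU i1+i2 dual
#2 head=3: mul.MUL beq.BR i3+i4 dual
#3 head=5: blt.BR i5 no-port BR/MEM
#4 head=6: ld.MEM i6 no-port MEM/MEM
#5 head=7: st.MEM i7 tail

ISSUED = 6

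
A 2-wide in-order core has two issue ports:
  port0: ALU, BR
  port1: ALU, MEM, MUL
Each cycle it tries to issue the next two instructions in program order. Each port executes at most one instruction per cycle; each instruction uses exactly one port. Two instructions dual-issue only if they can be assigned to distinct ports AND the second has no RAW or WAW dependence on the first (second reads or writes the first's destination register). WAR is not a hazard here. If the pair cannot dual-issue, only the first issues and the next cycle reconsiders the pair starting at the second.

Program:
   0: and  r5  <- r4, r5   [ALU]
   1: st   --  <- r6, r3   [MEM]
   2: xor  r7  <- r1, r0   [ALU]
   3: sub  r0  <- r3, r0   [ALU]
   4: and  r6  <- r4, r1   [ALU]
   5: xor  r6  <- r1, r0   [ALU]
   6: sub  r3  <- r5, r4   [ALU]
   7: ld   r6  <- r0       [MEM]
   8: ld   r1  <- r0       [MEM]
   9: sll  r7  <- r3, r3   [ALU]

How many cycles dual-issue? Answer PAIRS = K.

PAIRS = 4

  cy0 -> i0+i1 (and/st) 2-wide
  cy1 -> i2+i3 (xor/sub) 2-wide
  cy2 -> i4 (and) WAW r6
  cy3 -> i5+i6 (xor/sub) 2-wide
  cy4 -> i7 (ld) no-port MEM/MEM
  cy5 -> i8+i9 (ld/sll) 2-wide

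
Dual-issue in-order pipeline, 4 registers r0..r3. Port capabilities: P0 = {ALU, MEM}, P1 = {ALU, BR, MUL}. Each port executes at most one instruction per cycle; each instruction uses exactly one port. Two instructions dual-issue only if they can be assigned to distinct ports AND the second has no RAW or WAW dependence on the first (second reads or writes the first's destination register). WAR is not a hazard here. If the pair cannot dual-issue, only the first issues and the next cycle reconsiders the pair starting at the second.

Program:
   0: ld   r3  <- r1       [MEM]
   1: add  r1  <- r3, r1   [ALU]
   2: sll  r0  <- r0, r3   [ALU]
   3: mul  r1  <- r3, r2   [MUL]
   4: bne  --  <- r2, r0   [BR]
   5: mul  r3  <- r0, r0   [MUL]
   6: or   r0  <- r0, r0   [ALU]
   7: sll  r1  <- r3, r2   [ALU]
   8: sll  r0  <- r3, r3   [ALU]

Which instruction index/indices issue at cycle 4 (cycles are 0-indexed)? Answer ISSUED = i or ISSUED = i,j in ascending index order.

t=0 i0:ld ; RAW r3
t=1 i1&i2:add+sll ; 2-wide
t=2 i3:mul ; no-port MUL/BR
t=3 i4:bne ; no-port BR/MUL
t=4 i5&i6:mul+or ; 2-wide
t=5 i7&i8:sll+sll ; 2-wide

ISSUED = 5,6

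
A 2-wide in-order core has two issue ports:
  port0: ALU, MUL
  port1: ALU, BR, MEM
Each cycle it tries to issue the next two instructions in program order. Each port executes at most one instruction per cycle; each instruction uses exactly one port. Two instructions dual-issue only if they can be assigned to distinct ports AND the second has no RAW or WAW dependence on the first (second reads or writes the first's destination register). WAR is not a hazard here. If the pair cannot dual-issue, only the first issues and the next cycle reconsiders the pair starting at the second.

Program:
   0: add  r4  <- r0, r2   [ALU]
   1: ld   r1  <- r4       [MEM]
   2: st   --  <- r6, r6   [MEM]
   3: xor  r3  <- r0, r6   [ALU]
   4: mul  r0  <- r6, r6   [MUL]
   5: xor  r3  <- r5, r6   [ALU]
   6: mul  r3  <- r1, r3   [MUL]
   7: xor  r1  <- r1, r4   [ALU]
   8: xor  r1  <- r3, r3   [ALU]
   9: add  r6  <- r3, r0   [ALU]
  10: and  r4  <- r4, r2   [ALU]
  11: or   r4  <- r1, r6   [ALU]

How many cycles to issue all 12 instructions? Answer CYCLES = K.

c0: i0 add  RAW r4
c1: i1 ld  no-port MEM/MEM
c2: i2&i3 st;xor  dual
c3: i4&i5 mul;xor  dual
c4: i6&i7 mul;xor  dual
c5: i8&i9 xor;add  dual
c6: i10 and  WAW r4
c7: i11 or  tail

CYCLES = 8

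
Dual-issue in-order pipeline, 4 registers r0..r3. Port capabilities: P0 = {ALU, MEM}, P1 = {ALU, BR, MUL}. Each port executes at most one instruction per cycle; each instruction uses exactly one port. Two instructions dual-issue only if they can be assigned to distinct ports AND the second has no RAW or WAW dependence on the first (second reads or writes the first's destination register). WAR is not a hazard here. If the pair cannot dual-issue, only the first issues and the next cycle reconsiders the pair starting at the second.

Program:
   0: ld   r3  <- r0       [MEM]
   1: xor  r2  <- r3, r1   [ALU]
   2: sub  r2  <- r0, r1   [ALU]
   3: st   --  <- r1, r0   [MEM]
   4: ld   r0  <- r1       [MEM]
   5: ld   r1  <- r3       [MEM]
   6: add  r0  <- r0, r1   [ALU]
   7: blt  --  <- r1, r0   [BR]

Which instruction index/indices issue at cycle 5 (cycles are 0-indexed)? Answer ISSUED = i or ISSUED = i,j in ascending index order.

ISSUED = 6

  cy0 -> i0 (ld) RAW r3
  cy1 -> i1 (xor) WAW r2
  cy2 -> i2/i3 (sub/st) 2-wide
  cy3 -> i4 (ld) no-port MEM/MEM
  cy4 -> i5 (ld) RAW r1
  cy5 -> i6 (add) RAW r0
  cy6 -> i7 (blt) tail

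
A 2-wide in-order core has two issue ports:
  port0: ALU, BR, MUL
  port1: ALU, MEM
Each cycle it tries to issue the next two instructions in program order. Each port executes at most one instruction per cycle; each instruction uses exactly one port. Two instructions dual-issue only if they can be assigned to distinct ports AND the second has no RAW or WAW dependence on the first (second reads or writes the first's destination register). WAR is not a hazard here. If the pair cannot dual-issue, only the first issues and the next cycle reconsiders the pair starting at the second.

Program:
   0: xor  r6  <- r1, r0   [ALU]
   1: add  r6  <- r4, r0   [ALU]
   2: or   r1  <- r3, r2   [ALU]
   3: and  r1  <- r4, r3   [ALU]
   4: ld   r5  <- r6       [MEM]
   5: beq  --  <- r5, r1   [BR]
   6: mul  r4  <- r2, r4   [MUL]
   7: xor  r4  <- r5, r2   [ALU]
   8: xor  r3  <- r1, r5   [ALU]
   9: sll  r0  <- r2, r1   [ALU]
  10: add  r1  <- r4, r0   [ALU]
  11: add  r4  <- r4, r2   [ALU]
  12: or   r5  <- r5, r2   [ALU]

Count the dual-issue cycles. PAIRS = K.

t=0 i0:xor ; WAW r6
t=1 i1&i2:add;or ; dual
t=2 i3&i4:and;ld ; dual
t=3 i5:beq ; no-port BR/MUL
t=4 i6:mul ; WAW r4
t=5 i7&i8:xor;xor ; dual
t=6 i9:sll ; RAW r0
t=7 i10&i11:add;add ; dual
t=8 i12:or ; tail

PAIRS = 4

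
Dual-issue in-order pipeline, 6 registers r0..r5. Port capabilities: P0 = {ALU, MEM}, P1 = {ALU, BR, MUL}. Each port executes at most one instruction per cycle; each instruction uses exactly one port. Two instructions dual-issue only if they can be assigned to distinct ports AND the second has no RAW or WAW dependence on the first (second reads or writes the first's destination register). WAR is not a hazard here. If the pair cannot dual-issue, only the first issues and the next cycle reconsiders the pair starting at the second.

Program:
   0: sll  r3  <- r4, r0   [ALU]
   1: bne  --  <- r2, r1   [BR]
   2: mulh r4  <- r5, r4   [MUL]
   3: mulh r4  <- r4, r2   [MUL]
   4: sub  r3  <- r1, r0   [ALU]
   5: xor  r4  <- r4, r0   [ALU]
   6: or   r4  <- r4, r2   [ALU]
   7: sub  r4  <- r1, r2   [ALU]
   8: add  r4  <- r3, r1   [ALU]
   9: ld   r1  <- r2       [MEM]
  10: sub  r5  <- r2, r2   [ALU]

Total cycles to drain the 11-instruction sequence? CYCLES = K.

CYCLES = 8

[0] i0/i1  sll.ALU bne.BR  -- dual
[1] i2  mulh.MUL  -- no-port MUL/MUL
[2] i3/i4  mulh.MUL sub.ALU  -- dual
[3] i5  xor.ALU  -- RAW+WAW r4
[4] i6  or.ALU  -- WAW r4
[5] i7  sub.ALU  -- WAW r4
[6] i8/i9  add.ALU ld.MEM  -- dual
[7] i10  sub.ALU  -- tail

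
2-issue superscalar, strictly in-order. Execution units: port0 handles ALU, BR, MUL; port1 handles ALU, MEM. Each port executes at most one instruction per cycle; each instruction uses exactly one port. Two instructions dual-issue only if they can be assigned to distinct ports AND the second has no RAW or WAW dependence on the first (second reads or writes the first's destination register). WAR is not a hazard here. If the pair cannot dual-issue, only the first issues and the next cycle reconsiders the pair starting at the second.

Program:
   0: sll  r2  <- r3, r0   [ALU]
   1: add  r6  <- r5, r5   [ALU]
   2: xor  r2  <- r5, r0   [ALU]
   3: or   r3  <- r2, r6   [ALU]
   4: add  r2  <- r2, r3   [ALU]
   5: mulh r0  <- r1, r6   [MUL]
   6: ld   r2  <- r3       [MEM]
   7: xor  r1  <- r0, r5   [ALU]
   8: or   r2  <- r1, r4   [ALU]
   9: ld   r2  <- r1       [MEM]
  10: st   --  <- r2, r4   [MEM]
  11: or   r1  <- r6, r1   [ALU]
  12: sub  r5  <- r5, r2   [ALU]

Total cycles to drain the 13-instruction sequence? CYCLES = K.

CYCLES = 9

c0: i0/i1 sll add  2-wide
c1: i2 xor  RAW r2
c2: i3 or  RAW r3
c3: i4/i5 add mulh  2-wide
c4: i6/i7 ld xor  2-wide
c5: i8 or  WAW r2
c6: i9 ld  no-port MEM/MEM
c7: i10/i11 st or  2-wide
c8: i12 sub  tail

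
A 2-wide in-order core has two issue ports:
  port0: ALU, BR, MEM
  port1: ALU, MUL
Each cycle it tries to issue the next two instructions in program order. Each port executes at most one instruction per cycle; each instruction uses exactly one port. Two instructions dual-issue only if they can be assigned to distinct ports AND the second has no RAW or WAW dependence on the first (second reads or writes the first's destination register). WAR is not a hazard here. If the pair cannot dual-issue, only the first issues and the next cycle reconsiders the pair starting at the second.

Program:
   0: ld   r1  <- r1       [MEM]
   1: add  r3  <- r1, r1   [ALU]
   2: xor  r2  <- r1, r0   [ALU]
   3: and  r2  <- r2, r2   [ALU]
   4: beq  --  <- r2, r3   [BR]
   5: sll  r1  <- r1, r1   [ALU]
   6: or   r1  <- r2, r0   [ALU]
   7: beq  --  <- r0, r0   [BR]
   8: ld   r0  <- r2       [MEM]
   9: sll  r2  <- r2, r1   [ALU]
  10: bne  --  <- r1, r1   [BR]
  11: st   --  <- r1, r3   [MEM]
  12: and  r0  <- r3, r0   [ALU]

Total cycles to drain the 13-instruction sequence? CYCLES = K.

c0: i0 ld  RAW r1
c1: i1+i2 add xor  2-wide
c2: i3 and  RAW r2
c3: i4+i5 beq sll  2-wide
c4: i6+i7 or beq  2-wide
c5: i8+i9 ld sll  2-wide
c6: i10 bne  no-port BR/MEM
c7: i11+i12 st and  2-wide

CYCLES = 8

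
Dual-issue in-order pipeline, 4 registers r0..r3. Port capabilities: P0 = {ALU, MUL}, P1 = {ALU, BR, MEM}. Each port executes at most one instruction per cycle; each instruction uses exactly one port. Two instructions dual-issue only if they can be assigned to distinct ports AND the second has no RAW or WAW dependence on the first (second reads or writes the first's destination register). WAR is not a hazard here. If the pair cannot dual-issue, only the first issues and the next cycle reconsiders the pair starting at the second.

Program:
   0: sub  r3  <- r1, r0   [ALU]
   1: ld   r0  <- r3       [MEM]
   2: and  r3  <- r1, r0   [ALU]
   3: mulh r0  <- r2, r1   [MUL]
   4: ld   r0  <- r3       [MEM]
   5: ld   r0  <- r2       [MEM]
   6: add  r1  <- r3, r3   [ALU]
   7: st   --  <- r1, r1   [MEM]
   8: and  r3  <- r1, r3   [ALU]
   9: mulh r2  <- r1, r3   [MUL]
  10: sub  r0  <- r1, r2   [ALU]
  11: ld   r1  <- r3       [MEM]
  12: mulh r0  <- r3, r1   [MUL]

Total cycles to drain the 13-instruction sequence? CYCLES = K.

c0: i0 sub  RAW r3
c1: i1 ld  RAW r0
c2: i2,i3 and+mulh  dual
c3: i4 ld  no-port MEM/MEM
c4: i5,i6 ld+add  dual
c5: i7,i8 st+and  dual
c6: i9 mulh  RAW r2
c7: i10,i11 sub+ld  dual
c8: i12 mulh  tail

CYCLES = 9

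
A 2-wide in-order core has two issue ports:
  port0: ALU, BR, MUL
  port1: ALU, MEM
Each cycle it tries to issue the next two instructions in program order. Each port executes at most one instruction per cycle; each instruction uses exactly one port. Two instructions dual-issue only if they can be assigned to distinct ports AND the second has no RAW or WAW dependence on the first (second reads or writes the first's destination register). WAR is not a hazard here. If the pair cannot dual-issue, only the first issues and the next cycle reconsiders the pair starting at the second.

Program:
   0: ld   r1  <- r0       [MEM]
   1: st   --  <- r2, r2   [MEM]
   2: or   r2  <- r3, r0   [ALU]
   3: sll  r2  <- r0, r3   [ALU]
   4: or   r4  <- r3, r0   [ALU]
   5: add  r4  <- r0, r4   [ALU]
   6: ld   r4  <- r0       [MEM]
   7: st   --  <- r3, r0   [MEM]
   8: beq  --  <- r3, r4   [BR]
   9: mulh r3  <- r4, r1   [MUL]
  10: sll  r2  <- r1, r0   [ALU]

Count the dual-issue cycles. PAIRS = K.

#0 head=0: ld.MEM i0 no-port MEM/MEM
#1 head=1: st.MEM/or.ALU i1+i2 2-wide
#2 head=3: sll.ALU/or.ALU i3+i4 2-wide
#3 head=5: add.ALU i5 WAW r4
#4 head=6: ld.MEM i6 no-port MEM/MEM
#5 head=7: st.MEM/beq.BR i7+i8 2-wide
#6 head=9: mulh.MUL/sll.ALU i9+i10 2-wide

PAIRS = 4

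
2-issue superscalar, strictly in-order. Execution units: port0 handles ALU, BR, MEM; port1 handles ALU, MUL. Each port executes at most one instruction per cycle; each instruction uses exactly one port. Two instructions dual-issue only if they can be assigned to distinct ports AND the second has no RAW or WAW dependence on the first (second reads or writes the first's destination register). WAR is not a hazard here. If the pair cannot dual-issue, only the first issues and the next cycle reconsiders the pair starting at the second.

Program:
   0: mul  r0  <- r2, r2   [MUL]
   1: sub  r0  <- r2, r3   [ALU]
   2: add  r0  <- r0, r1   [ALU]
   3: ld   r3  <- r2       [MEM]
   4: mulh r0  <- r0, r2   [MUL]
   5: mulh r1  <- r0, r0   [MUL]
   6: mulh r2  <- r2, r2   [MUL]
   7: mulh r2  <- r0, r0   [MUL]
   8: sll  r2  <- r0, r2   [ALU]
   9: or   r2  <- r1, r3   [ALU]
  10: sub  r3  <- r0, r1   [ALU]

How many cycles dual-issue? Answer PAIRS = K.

t=0 i0:mul.MUL ; WAW r0
t=1 i1:sub.ALU ; RAW+WAW r0
t=2 i2+i3:add.ALU ld.MEM ; pair
t=3 i4:mulh.MUL ; no-port MUL/MUL
t=4 i5:mulh.MUL ; no-port MUL/MUL
t=5 i6:mulh.MUL ; no-port MUL/MUL
t=6 i7:mulh.MUL ; RAW+WAW r2
t=7 i8:sll.ALU ; WAW r2
t=8 i9+i10:or.ALU sub.ALU ; pair

PAIRS = 2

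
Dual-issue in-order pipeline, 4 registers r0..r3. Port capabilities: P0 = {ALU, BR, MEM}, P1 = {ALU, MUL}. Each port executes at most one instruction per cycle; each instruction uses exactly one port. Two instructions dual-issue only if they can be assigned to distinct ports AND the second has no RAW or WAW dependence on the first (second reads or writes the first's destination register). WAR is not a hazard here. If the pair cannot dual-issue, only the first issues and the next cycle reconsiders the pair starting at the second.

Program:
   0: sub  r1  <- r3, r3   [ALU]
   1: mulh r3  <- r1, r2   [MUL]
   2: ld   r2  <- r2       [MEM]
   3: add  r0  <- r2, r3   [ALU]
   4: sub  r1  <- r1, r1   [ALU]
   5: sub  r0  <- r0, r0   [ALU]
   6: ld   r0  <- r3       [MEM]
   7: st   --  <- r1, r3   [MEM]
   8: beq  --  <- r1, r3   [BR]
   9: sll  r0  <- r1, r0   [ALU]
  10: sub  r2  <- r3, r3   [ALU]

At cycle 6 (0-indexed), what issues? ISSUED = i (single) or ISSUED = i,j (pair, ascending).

[0] i0  sub  -- RAW r1
[1] i1+i2  mulh;ld  -- 2-wide
[2] i3+i4  add;sub  -- 2-wide
[3] i5  sub  -- WAW r0
[4] i6  ld  -- no-port MEM/MEM
[5] i7  st  -- no-port MEM/BR
[6] i8+i9  beq;sll  -- 2-wide
[7] i10  sub  -- tail

ISSUED = 8,9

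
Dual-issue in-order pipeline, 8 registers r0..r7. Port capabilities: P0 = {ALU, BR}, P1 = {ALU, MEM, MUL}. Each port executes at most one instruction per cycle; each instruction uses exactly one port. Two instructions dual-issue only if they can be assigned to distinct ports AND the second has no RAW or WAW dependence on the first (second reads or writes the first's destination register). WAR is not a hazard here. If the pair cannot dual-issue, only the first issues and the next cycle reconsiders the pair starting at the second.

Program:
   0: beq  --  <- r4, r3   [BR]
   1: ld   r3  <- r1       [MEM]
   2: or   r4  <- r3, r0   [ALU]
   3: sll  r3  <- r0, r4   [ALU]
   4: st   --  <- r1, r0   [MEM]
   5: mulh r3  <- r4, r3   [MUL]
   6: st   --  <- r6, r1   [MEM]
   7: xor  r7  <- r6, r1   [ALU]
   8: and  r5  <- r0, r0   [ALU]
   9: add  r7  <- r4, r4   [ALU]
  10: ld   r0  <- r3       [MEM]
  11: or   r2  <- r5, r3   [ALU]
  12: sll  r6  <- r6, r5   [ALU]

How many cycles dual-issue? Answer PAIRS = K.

PAIRS = 5

#0 head=0: beq ld i0&i1 dual
#1 head=2: or i2 RAW r4
#2 head=3: sll st i3&i4 dual
#3 head=5: mulh i5 no-port MUL/MEM
#4 head=6: st xor i6&i7 dual
#5 head=8: and add i8&i9 dual
#6 head=10: ld or i10&i11 dual
#7 head=12: sll i12 tail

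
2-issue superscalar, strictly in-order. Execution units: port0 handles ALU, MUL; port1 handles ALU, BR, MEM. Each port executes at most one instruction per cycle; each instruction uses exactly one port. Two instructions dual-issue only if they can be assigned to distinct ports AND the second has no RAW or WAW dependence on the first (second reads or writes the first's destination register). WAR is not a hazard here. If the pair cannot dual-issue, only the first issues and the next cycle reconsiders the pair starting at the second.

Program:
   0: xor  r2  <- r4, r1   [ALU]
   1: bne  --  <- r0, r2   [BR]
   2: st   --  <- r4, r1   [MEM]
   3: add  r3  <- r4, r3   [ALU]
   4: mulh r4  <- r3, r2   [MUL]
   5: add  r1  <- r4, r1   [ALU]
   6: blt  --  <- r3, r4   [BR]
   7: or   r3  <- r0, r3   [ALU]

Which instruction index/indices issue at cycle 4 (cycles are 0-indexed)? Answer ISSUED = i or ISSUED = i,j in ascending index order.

ISSUED = 5,6

t=0 i0:xor.ALU ; RAW r2
t=1 i1:bne.BR ; no-port BR/MEM
t=2 i2&i3:st.MEM;add.ALU ; dual
t=3 i4:mulh.MUL ; RAW r4
t=4 i5&i6:add.ALU;blt.BR ; dual
t=5 i7:or.ALU ; tail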